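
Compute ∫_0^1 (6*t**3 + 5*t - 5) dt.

-1

By the power rule, an antiderivative is F(t) = 3*t**4/2 + 5*t**2/2 - 5*t.
Then F(1) - F(0) = (-1) - (0) = -1.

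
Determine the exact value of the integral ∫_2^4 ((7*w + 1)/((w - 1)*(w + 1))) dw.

log(3) + 3*log(5)

Factor the denominator: w**2 - 1 = (w + 1)(w - 1).
Partial fractions: (7*w + 1)/((w - 1)*(w + 1)) = 3/(w + 1) + 4/(w - 1).
An antiderivative is F(w) = 4*log(w - 1) + 3*log(w + 1).
Then F(4) - F(2) = (4*log(3) + 3*log(5)) - (log(27)) = log(3) + 3*log(5).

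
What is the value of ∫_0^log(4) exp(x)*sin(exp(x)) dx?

cos(1) - cos(4)

Let u = exp(x), so du = exp(x) dx. When x = 0, u = 1; when x = log(4), u = 4.
The integral becomes ∫ sin(u) du from 1 to 4, with antiderivative -cos(u).
Back in x: F(x) = -cos(exp(x)).
Then F(log(4)) - F(0) = (-cos(4)) - (-cos(1)) = cos(1) - cos(4).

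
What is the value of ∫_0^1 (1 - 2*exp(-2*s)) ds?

An antiderivative is F(s) = s + exp(-2*s).
Then F(1) - F(0) = (exp(-2) + 1) - (1) = exp(-2).

exp(-2)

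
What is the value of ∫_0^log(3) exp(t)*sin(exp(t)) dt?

cos(1) - cos(3)

Let u = exp(t), so du = exp(t) dt. When t = 0, u = 1; when t = log(3), u = 3.
The integral becomes ∫ sin(u) du from 1 to 3, with antiderivative -cos(u).
Back in t: F(t) = -cos(exp(t)).
Then F(log(3)) - F(0) = (-cos(3)) - (-cos(1)) = cos(1) - cos(3).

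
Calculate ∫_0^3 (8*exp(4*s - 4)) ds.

Let u = 4*s - 4, so du = 4 ds. When s = 0, u = -4; when s = 3, u = 8.
The integral becomes 2·∫ exp(u) du from -4 to 8, with antiderivative 2*exp(u).
Back in s: F(s) = 2*exp(4*s - 4).
Then F(3) - F(0) = (2*exp(8)) - (2*exp(-4)) = -(2 - 2*exp(12))*exp(-4).

-(2 - 2*exp(12))*exp(-4)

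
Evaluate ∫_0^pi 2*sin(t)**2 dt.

Use the identity sin^2(t) = (1 - cos(2*t))/2.
An antiderivative is F(t) = t - sin(2*t)/2.
Then F(pi) - F(0) = (pi) - (0) = pi.

pi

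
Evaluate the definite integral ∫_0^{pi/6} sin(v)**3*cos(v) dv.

1/64

Let u = sin(v), so du = cos(v) dv. When v = 0, u = 0; when v = pi/6, u = 1/2.
The integral becomes ∫ u**3 du from 0 to 1/2, with antiderivative u**4/4.
Back in v: F(v) = sin(v)**4/4.
Then F(pi/6) - F(0) = (1/64) - (0) = 1/64.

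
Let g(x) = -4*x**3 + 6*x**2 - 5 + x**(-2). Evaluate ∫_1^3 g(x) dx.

By the power rule, an antiderivative is F(x) = -x**4 + 2*x**3 - 5*x - 1/x.
Then F(3) - F(1) = (-127/3) - (-5) = -112/3.

-112/3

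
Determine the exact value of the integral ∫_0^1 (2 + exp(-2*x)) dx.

An antiderivative is F(x) = 2*x - exp(-2*x)/2.
Then F(1) - F(0) = (2 - exp(-2)/2) - (-1/2) = 5/2 - exp(-2)/2.

5/2 - exp(-2)/2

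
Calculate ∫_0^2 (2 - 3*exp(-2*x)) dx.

An antiderivative is F(x) = 2*x + 3*exp(-2*x)/2.
Then F(2) - F(0) = (3*exp(-4)/2 + 4) - (3/2) = 3*exp(-4)/2 + 5/2.

3*exp(-4)/2 + 5/2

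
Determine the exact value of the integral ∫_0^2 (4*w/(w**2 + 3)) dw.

log(49/9)

Let u = w**2 + 3, so du = 2*w dw. When w = 0, u = 3; when w = 2, u = 7.
The integral becomes 2·∫ 1/u du from 3 to 7, with antiderivative 2*log(u).
Back in w: F(w) = 2*log(w**2 + 3).
Then F(2) - F(0) = (log(49)) - (log(9)) = log(49/9).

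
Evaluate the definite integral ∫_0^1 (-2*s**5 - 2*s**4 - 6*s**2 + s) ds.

By the power rule, an antiderivative is F(s) = -s**6/3 - 2*s**5/5 - 2*s**3 + s**2/2.
Then F(1) - F(0) = (-67/30) - (0) = -67/30.

-67/30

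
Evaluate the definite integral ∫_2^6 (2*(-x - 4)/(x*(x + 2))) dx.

Factor the denominator: x**2 + 2*x = (x + 2)x.
Partial fractions: 2*(-x - 4)/(x*(x + 2)) = 2/(x + 2) - 4/x.
An antiderivative is F(x) = -4*log(x) + 2*log(x + 2).
Then F(6) - F(2) = (log(4/81)) - (0) = log(4/81).

log(4/81)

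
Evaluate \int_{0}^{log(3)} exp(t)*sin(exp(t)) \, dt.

Let u = exp(t), so du = exp(t) dt. When t = 0, u = 1; when t = log(3), u = 3.
The integral becomes ∫ sin(u) du from 1 to 3, with antiderivative -cos(u).
Back in t: F(t) = -cos(exp(t)).
Then F(log(3)) - F(0) = (-cos(3)) - (-cos(1)) = cos(1) - cos(3).

cos(1) - cos(3)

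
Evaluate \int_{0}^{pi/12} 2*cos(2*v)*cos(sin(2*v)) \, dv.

Let u = sin(2*v), so du = 2*cos(2*v) dv. When v = 0, u = 0; when v = pi/12, u = 1/2.
The integral becomes ∫ cos(u) du from 0 to 1/2, with antiderivative sin(u).
Back in v: F(v) = sin(sin(2*v)).
Then F(pi/12) - F(0) = (sin(1/2)) - (0) = sin(1/2).

sin(1/2)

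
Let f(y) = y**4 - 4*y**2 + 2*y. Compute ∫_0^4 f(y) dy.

2032/15

By the power rule, an antiderivative is F(y) = y**5/5 - 4*y**3/3 + y**2.
Then F(4) - F(0) = (2032/15) - (0) = 2032/15.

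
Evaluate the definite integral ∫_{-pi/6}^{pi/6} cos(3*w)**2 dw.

Use the identity cos^2(3*w) = (1 + cos(6*w))/2.
An antiderivative is F(w) = w/2 + sin(6*w)/12.
Then F(pi/6) - F(-pi/6) = (pi/12) - (-pi/12) = pi/6.

pi/6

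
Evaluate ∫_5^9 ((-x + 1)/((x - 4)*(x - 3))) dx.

Factor the denominator: x**2 - 7*x + 12 = (x - 3)(x - 4).
Partial fractions: (-x + 1)/((x - 4)*(x - 3)) = 2/(x - 3) - 3/(x - 4).
An antiderivative is F(x) = -3*log(x - 4) + 2*log(x - 3).
Then F(9) - F(5) = (-3*log(5) + 2*log(2) + 2*log(3)) - (log(4)) = -3*log(5) + 2*log(3).

-3*log(5) + 2*log(3)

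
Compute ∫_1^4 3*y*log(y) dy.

Integrate by parts once (u = ln y, dv = 3*y dy).
An antiderivative is F(y) = 3*y**2*(2*log(y) - 1)/4.
Then F(4) - F(1) = (-12 + 48*log(2)) - (-3/4) = -45/4 + 48*log(2).

-45/4 + 48*log(2)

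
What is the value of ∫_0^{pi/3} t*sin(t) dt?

Integrate by parts once (u = t, dv = sin(t) dt).
An antiderivative is F(t) = -t*cos(t) + sin(t).
Then F(pi/3) - F(0) = (-pi/6 + sqrt(3)/2) - (0) = -pi/6 + sqrt(3)/2.

-pi/6 + sqrt(3)/2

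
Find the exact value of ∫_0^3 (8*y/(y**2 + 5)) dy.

Let u = y**2 + 5, so du = 2*y dy. When y = 0, u = 5; when y = 3, u = 14.
The integral becomes 4·∫ 1/u du from 5 to 14, with antiderivative 4*log(u).
Back in y: F(y) = 4*log(y**2 + 5).
Then F(3) - F(0) = (4*log(2) + 4*log(7)) - (4*log(5)) = -4*log(5) + 4*log(2) + 4*log(7).

-4*log(5) + 4*log(2) + 4*log(7)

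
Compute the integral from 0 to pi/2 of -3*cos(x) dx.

-3

An antiderivative is F(x) = -3*sin(x).
Then F(pi/2) - F(0) = (-3) - (0) = -3.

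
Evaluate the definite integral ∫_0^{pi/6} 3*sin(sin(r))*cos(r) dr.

Let u = sin(r), so du = cos(r) dr. When r = 0, u = 0; when r = pi/6, u = 1/2.
The integral becomes 3·∫ sin(u) du from 0 to 1/2, with antiderivative -3*cos(u).
Back in r: F(r) = -3*cos(sin(r)).
Then F(pi/6) - F(0) = (-3*cos(1/2)) - (-3) = 3 - 3*cos(1/2).

3 - 3*cos(1/2)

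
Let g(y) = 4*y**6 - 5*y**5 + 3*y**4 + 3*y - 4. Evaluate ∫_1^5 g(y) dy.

1173084/35

By the power rule, an antiderivative is F(y) = 4*y**7/7 - 5*y**6/6 + 3*y**5/5 + 3*y**2/2 - 4*y.
Then F(5) - F(1) = (703805/21) - (-227/105) = 1173084/35.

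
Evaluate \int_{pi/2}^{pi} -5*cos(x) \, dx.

An antiderivative is F(x) = -5*sin(x).
Then F(pi) - F(pi/2) = (0) - (-5) = 5.

5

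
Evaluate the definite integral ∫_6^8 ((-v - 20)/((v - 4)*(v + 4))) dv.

Factor the denominator: v**2 - 16 = (v + 4)(v - 4).
Partial fractions: (-v - 20)/((v - 4)*(v + 4)) = 2/(v + 4) - 3/(v - 4).
An antiderivative is F(v) = -3*log(v - 4) + 2*log(v + 4).
Then F(8) - F(6) = (log(9/4)) - (log(25/2)) = log(9/50).

log(9/50)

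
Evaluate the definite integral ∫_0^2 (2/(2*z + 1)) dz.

log(5)

Let u = 2*z + 1, so du = 2 dz. When z = 0, u = 1; when z = 2, u = 5.
The integral becomes ∫ 1/u du from 1 to 5, with antiderivative log(u).
Back in z: F(z) = log(2*z + 1).
Then F(2) - F(0) = (log(5)) - (0) = log(5).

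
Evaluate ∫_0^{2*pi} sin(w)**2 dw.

Use the identity sin^2(w) = (1 - cos(2*w))/2.
An antiderivative is F(w) = w/2 - sin(2*w)/4.
Then F(2*pi) - F(0) = (pi) - (0) = pi.

pi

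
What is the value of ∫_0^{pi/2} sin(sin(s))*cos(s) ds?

1 - cos(1)

Let u = sin(s), so du = cos(s) ds. When s = 0, u = 0; when s = pi/2, u = 1.
The integral becomes ∫ sin(u) du from 0 to 1, with antiderivative -cos(u).
Back in s: F(s) = -cos(sin(s)).
Then F(pi/2) - F(0) = (-cos(1)) - (-1) = 1 - cos(1).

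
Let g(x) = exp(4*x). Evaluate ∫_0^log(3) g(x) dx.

Let u = exp(x), so du = exp(x) dx. When x = 0, u = 1; when x = log(3), u = 3.
The integral becomes ∫ u**3 du from 1 to 3, with antiderivative u**4/4.
Back in x: F(x) = exp(4*x)/4.
Then F(log(3)) - F(0) = (81/4) - (1/4) = 20.

20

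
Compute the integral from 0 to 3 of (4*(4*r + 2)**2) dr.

Let u = 4*r + 2, so du = 4 dr. When r = 0, u = 2; when r = 3, u = 14.
The integral becomes ∫ u**2 du from 2 to 14, with antiderivative u**3/3.
Back in r: F(r) = (4*r + 2)**3/3.
Then F(3) - F(0) = (2744/3) - (8/3) = 912.

912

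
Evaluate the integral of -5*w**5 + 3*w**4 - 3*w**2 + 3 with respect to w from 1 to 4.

-28527/10

By the power rule, an antiderivative is F(w) = -5*w**6/6 + 3*w**5/5 - w**3 + 3*w.
Then F(4) - F(1) = (-42764/15) - (53/30) = -28527/10.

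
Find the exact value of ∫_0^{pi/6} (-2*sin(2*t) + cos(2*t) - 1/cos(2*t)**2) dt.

-1/2 - sqrt(3)/4

An antiderivative is F(t) = sin(2*t)/2 + cos(2*t) - tan(2*t)/2.
Then F(pi/6) - F(0) = (1/2 - sqrt(3)/4) - (1) = -1/2 - sqrt(3)/4.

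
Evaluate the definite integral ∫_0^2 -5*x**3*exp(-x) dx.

Integrate by parts 3 times (u = x^3, dv = -5*exp(-x) dx).
An antiderivative is F(x) = (5*x**3 + 15*x**2 + 30*x + 30)*exp(-x).
Then F(2) - F(0) = (190*exp(-2)) - (30) = -30 + 190*exp(-2).

-30 + 190*exp(-2)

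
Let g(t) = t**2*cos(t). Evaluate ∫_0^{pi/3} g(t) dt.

Integrate by parts twice (u = t^2, dv = cos(t) dt).
An antiderivative is F(t) = t**2*sin(t) + 2*t*cos(t) - 2*sin(t).
Then F(pi/3) - F(0) = (-sqrt(3) + sqrt(3)*pi**2/18 + pi/3) - (0) = -sqrt(3) + sqrt(3)*pi**2/18 + pi/3.

-sqrt(3) + sqrt(3)*pi**2/18 + pi/3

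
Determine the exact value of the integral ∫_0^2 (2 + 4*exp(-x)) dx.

8 - 4*exp(-2)

An antiderivative is F(x) = 2*x - 4*exp(-x).
Then F(2) - F(0) = (4 - 4*exp(-2)) - (-4) = 8 - 4*exp(-2).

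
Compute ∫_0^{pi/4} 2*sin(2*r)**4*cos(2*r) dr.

Let u = sin(2*r), so du = 2*cos(2*r) dr. When r = 0, u = 0; when r = pi/4, u = 1.
The integral becomes ∫ u**4 du from 0 to 1, with antiderivative u**5/5.
Back in r: F(r) = sin(2*r)**5/5.
Then F(pi/4) - F(0) = (1/5) - (0) = 1/5.

1/5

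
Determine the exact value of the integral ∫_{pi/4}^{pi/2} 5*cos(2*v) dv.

An antiderivative is F(v) = 5*sin(2*v)/2.
Then F(pi/2) - F(pi/4) = (0) - (5/2) = -5/2.

-5/2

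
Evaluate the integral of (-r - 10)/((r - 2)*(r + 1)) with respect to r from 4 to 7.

Factor the denominator: r**2 - r - 2 = (r + 1)(r - 2).
Partial fractions: (-r - 10)/((r - 2)*(r + 1)) = 3/(r + 1) - 4/(r - 2).
An antiderivative is F(r) = -4*log(r - 2) + 3*log(r + 1).
Then F(7) - F(4) = (-4*log(5) + 9*log(2)) - (-4*log(2) + 3*log(5)) = -7*log(5) + 13*log(2).

-7*log(5) + 13*log(2)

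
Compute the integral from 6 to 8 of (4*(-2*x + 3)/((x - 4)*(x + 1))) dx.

-8*log(3) - 4*log(2) + 4*log(7)

Factor the denominator: x**2 - 3*x - 4 = (x + 1)(x - 4).
Partial fractions: 4*(-2*x + 3)/((x - 4)*(x + 1)) = -4/(x + 1) - 4/(x - 4).
An antiderivative is F(x) = -4*log(x - 4) - 4*log(x + 1).
Then F(8) - F(6) = (-8*log(3) - 8*log(2)) - (-4*log(7) - 4*log(2)) = -8*log(3) - 4*log(2) + 4*log(7).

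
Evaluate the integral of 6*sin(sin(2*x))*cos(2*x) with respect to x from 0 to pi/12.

3 - 3*cos(1/2)

Let u = sin(2*x), so du = 2*cos(2*x) dx. When x = 0, u = 0; when x = pi/12, u = 1/2.
The integral becomes 3·∫ sin(u) du from 0 to 1/2, with antiderivative -3*cos(u).
Back in x: F(x) = -3*cos(sin(2*x)).
Then F(pi/12) - F(0) = (-3*cos(1/2)) - (-3) = 3 - 3*cos(1/2).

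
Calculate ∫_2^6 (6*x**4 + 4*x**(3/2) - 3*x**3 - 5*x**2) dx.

By the power rule, an antiderivative is F(x) = 8*x**(5/2)/5 + 6*x**5/5 - 3*x**4/4 - 5*x**3/3.
Then F(6) - F(2) = (288*sqrt(6)/5 + 39996/5) - (32*sqrt(2)/5 + 196/15) = -32*sqrt(2)/5 + 288*sqrt(6)/5 + 119792/15.

-32*sqrt(2)/5 + 288*sqrt(6)/5 + 119792/15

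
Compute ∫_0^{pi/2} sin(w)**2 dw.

pi/4

Use the identity sin^2(w) = (1 - cos(2*w))/2.
An antiderivative is F(w) = w/2 - sin(2*w)/4.
Then F(pi/2) - F(0) = (pi/4) - (0) = pi/4.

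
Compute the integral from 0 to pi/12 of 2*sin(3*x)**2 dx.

-1/6 + pi/12

Use the identity sin^2(3*x) = (1 - cos(6*x))/2.
An antiderivative is F(x) = x - sin(6*x)/6.
Then F(pi/12) - F(0) = (-1/6 + pi/12) - (0) = -1/6 + pi/12.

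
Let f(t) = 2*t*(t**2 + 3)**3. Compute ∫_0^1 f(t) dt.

175/4

Let u = t**2 + 3, so du = 2*t dt. When t = 0, u = 3; when t = 1, u = 4.
The integral becomes ∫ u**3 du from 3 to 4, with antiderivative u**4/4.
Back in t: F(t) = (t**2 + 3)**4/4.
Then F(1) - F(0) = (64) - (81/4) = 175/4.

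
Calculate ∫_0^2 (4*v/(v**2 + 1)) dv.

log(25)

Let u = v**2 + 1, so du = 2*v dv. When v = 0, u = 1; when v = 2, u = 5.
The integral becomes 2·∫ 1/u du from 1 to 5, with antiderivative 2*log(u).
Back in v: F(v) = 2*log(v**2 + 1).
Then F(2) - F(0) = (log(25)) - (0) = log(25).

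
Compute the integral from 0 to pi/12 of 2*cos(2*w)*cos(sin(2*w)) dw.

sin(1/2)

Let u = sin(2*w), so du = 2*cos(2*w) dw. When w = 0, u = 0; when w = pi/12, u = 1/2.
The integral becomes ∫ cos(u) du from 0 to 1/2, with antiderivative sin(u).
Back in w: F(w) = sin(sin(2*w)).
Then F(pi/12) - F(0) = (sin(1/2)) - (0) = sin(1/2).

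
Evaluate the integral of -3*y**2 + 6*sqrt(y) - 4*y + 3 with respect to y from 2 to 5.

By the power rule, an antiderivative is F(y) = 4*y**(3/2) - y**3 - 2*y**2 + 3*y.
Then F(5) - F(2) = (-160 + 20*sqrt(5)) - (-10 + 8*sqrt(2)) = -150 - 8*sqrt(2) + 20*sqrt(5).

-150 - 8*sqrt(2) + 20*sqrt(5)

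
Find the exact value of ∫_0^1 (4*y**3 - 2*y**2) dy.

1/3

By the power rule, an antiderivative is F(y) = y**4 - 2*y**3/3.
Then F(1) - F(0) = (1/3) - (0) = 1/3.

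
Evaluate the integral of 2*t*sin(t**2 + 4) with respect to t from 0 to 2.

cos(4) - cos(8)

Let u = t**2 + 4, so du = 2*t dt. When t = 0, u = 4; when t = 2, u = 8.
The integral becomes ∫ sin(u) du from 4 to 8, with antiderivative -cos(u).
Back in t: F(t) = -cos(t**2 + 4).
Then F(2) - F(0) = (-cos(8)) - (-cos(4)) = cos(4) - cos(8).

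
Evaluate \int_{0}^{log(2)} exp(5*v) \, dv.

31/5

Let u = exp(v), so du = exp(v) dv. When v = 0, u = 1; when v = log(2), u = 2.
The integral becomes ∫ u**4 du from 1 to 2, with antiderivative u**5/5.
Back in v: F(v) = exp(5*v)/5.
Then F(log(2)) - F(0) = (32/5) - (1/5) = 31/5.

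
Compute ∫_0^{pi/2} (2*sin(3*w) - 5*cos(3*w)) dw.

An antiderivative is F(w) = -5*sin(3*w)/3 - 2*cos(3*w)/3.
Then F(pi/2) - F(0) = (5/3) - (-2/3) = 7/3.

7/3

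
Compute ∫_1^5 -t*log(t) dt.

6 - 25*log(5)/2

Integrate by parts once (u = ln t, dv = -t dt).
An antiderivative is F(t) = -t**2*(2*log(t) - 1)/4.
Then F(5) - F(1) = (25/4 - 25*log(5)/2) - (1/4) = 6 - 25*log(5)/2.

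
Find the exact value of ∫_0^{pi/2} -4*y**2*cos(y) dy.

8 - pi**2

Integrate by parts twice (u = y^2, dv = -4*cos(y) dy).
An antiderivative is F(y) = -4*y**2*sin(y) - 8*y*cos(y) + 8*sin(y).
Then F(pi/2) - F(0) = (8 - pi**2) - (0) = 8 - pi**2.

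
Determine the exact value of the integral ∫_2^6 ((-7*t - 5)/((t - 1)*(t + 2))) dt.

Factor the denominator: t**2 + t - 2 = (t + 2)(t - 1).
Partial fractions: (-7*t - 5)/((t - 1)*(t + 2)) = -3/(t + 2) - 4/(t - 1).
An antiderivative is F(t) = -4*log(t - 1) - 3*log(t + 2).
Then F(6) - F(2) = (-4*log(5) - 9*log(2)) - (-log(64)) = -4*log(5) - 3*log(2).

-4*log(5) - 3*log(2)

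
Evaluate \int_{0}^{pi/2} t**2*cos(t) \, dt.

Integrate by parts twice (u = t^2, dv = cos(t) dt).
An antiderivative is F(t) = t**2*sin(t) + 2*t*cos(t) - 2*sin(t).
Then F(pi/2) - F(0) = (-2 + pi**2/4) - (0) = -2 + pi**2/4.

-2 + pi**2/4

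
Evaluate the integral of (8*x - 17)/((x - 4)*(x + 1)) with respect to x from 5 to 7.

-2*log(3) + 10*log(2)

Factor the denominator: x**2 - 3*x - 4 = (x + 1)(x - 4).
Partial fractions: (8*x - 17)/((x - 4)*(x + 1)) = 5/(x + 1) + 3/(x - 4).
An antiderivative is F(x) = 3*log(x - 4) + 5*log(x + 1).
Then F(7) - F(5) = (3*log(3) + 15*log(2)) - (5*log(2) + 5*log(3)) = -2*log(3) + 10*log(2).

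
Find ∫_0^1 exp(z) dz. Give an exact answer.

-1 + E

An antiderivative is F(z) = exp(z).
Then F(1) - F(0) = (E) - (1) = -1 + E.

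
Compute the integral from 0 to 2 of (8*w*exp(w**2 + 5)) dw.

-4*(1 - exp(4))*exp(5)

Let u = w**2 + 5, so du = 2*w dw. When w = 0, u = 5; when w = 2, u = 9.
The integral becomes 4·∫ exp(u) du from 5 to 9, with antiderivative 4*exp(u).
Back in w: F(w) = 4*exp(w**2 + 5).
Then F(2) - F(0) = (4*exp(9)) - (4*exp(5)) = -4*(1 - exp(4))*exp(5).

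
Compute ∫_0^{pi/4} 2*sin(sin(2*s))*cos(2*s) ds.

1 - cos(1)

Let u = sin(2*s), so du = 2*cos(2*s) ds. When s = 0, u = 0; when s = pi/4, u = 1.
The integral becomes ∫ sin(u) du from 0 to 1, with antiderivative -cos(u).
Back in s: F(s) = -cos(sin(2*s)).
Then F(pi/4) - F(0) = (-cos(1)) - (-1) = 1 - cos(1).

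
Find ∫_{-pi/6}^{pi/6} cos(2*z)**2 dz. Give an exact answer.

Use the identity cos^2(2*z) = (1 + cos(4*z))/2.
An antiderivative is F(z) = z/2 + sin(4*z)/8.
Then F(pi/6) - F(-pi/6) = (sqrt(3)/16 + pi/12) - (-pi/12 - sqrt(3)/16) = sqrt(3)/8 + pi/6.

sqrt(3)/8 + pi/6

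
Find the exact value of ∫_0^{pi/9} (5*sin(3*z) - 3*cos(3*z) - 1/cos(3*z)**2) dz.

5/6 - 5*sqrt(3)/6

An antiderivative is F(z) = -sin(3*z) - 5*cos(3*z)/3 - tan(3*z)/3.
Then F(pi/9) - F(0) = (-5*sqrt(3)/6 - 5/6) - (-5/3) = 5/6 - 5*sqrt(3)/6.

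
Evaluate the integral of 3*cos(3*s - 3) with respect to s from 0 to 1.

Let u = 3*s - 3, so du = 3 ds. When s = 0, u = -3; when s = 1, u = 0.
The integral becomes ∫ cos(u) du from -3 to 0, with antiderivative sin(u).
Back in s: F(s) = sin(3*s - 3).
Then F(1) - F(0) = (0) - (-sin(3)) = sin(3).

sin(3)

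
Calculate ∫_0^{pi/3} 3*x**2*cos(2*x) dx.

-pi/4 - 3*sqrt(3)/8 + sqrt(3)*pi**2/12

Integrate by parts twice (u = x^2, dv = 3*cos(2*x) dx).
An antiderivative is F(x) = 3*x**2*sin(2*x)/2 + 3*x*cos(2*x)/2 - 3*sin(2*x)/4.
Then F(pi/3) - F(0) = (-pi/4 - 3*sqrt(3)/8 + sqrt(3)*pi**2/12) - (0) = -pi/4 - 3*sqrt(3)/8 + sqrt(3)*pi**2/12.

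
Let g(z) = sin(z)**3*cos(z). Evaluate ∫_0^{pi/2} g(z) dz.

1/4

Let u = sin(z), so du = cos(z) dz. When z = 0, u = 0; when z = pi/2, u = 1.
The integral becomes ∫ u**3 du from 0 to 1, with antiderivative u**4/4.
Back in z: F(z) = sin(z)**4/4.
Then F(pi/2) - F(0) = (1/4) - (0) = 1/4.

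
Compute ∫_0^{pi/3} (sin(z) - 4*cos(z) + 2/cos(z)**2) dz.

1/2

An antiderivative is F(z) = -4*sin(z) - cos(z) + 2*tan(z).
Then F(pi/3) - F(0) = (-1/2) - (-1) = 1/2.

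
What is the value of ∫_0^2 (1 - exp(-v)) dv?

exp(-2) + 1

An antiderivative is F(v) = v + exp(-v).
Then F(2) - F(0) = (exp(-2) + 2) - (1) = exp(-2) + 1.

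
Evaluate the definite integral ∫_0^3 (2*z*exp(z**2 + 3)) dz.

-exp(3) + exp(12)

Let u = z**2 + 3, so du = 2*z dz. When z = 0, u = 3; when z = 3, u = 12.
The integral becomes ∫ exp(u) du from 3 to 12, with antiderivative exp(u).
Back in z: F(z) = exp(z**2 + 3).
Then F(3) - F(0) = (exp(12)) - (exp(3)) = -exp(3) + exp(12).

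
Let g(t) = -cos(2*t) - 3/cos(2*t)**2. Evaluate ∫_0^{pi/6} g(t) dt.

-7*sqrt(3)/4

An antiderivative is F(t) = -sin(2*t)/2 - 3*tan(2*t)/2.
Then F(pi/6) - F(0) = (-7*sqrt(3)/4) - (0) = -7*sqrt(3)/4.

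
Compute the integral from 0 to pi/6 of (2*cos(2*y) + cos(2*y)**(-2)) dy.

An antiderivative is F(y) = sin(2*y) + tan(2*y)/2.
Then F(pi/6) - F(0) = (sqrt(3)) - (0) = sqrt(3).

sqrt(3)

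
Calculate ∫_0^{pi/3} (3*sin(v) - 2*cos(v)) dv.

3/2 - sqrt(3)

An antiderivative is F(v) = -2*sin(v) - 3*cos(v).
Then F(pi/3) - F(0) = (-sqrt(3) - 3/2) - (-3) = 3/2 - sqrt(3).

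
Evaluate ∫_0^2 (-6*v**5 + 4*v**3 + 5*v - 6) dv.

By the power rule, an antiderivative is F(v) = -v**6 + v**4 + 5*v**2/2 - 6*v.
Then F(2) - F(0) = (-50) - (0) = -50.

-50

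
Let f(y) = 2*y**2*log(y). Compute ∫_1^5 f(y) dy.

Integrate by parts once (u = ln y, dv = 2*y**2 dy).
An antiderivative is F(y) = 2*y**3*(3*log(y) - 1)/9.
Then F(5) - F(1) = (-250/9 + 250*log(5)/3) - (-2/9) = -248/9 + 250*log(5)/3.

-248/9 + 250*log(5)/3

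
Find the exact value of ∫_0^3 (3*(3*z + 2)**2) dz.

441

Let u = 3*z + 2, so du = 3 dz. When z = 0, u = 2; when z = 3, u = 11.
The integral becomes ∫ u**2 du from 2 to 11, with antiderivative u**3/3.
Back in z: F(z) = (3*z + 2)**3/3.
Then F(3) - F(0) = (1331/3) - (8/3) = 441.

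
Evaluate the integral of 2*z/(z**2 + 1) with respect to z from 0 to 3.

Let u = z**2 + 1, so du = 2*z dz. When z = 0, u = 1; when z = 3, u = 10.
The integral becomes ∫ 1/u du from 1 to 10, with antiderivative log(u).
Back in z: F(z) = log(z**2 + 1).
Then F(3) - F(0) = (log(10)) - (0) = log(10).

log(10)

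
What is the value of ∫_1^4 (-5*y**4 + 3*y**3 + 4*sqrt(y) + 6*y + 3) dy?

By the power rule, an antiderivative is F(y) = -y**5 + 3*y**4/4 + 8*y**(3/2)/3 + 3*y**2 + 3*y.
Then F(4) - F(1) = (-2252/3) - (101/12) = -9109/12.

-9109/12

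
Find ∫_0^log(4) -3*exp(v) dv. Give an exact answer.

-9

An antiderivative is F(v) = -3*exp(v).
Then F(log(4)) - F(0) = (-12) - (-3) = -9.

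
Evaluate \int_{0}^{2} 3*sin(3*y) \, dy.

Let u = 3*y, so du = 3 dy. When y = 0, u = 0; when y = 2, u = 6.
The integral becomes ∫ sin(u) du from 0 to 6, with antiderivative -cos(u).
Back in y: F(y) = -cos(3*y).
Then F(2) - F(0) = (-cos(6)) - (-1) = 1 - cos(6).

1 - cos(6)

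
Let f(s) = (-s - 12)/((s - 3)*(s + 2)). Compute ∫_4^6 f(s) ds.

-5*log(3) + 4*log(2)

Factor the denominator: s**2 - s - 6 = (s + 2)(s - 3).
Partial fractions: (-s - 12)/((s - 3)*(s + 2)) = 2/(s + 2) - 3/(s - 3).
An antiderivative is F(s) = -3*log(s - 3) + 2*log(s + 2).
Then F(6) - F(4) = (log(64/27)) - (log(36)) = -5*log(3) + 4*log(2).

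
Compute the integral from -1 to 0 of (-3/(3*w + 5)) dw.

An antiderivative is F(w) = -log(3*w + 5).
Then F(0) - F(-1) = (-log(5)) - (-log(2)) = log(2/5).

log(2/5)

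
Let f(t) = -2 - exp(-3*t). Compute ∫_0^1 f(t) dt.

An antiderivative is F(t) = -2*t + exp(-3*t)/3.
Then F(1) - F(0) = (-2 + exp(-3)/3) - (1/3) = -7/3 + exp(-3)/3.

-7/3 + exp(-3)/3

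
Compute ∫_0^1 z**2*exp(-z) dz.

Integrate by parts twice (u = z^2, dv = exp(-z) dz).
An antiderivative is F(z) = (-z**2 - 2*z - 2)*exp(-z).
Then F(1) - F(0) = (-5*exp(-1)) - (-2) = 2 - 5*exp(-1).

2 - 5*exp(-1)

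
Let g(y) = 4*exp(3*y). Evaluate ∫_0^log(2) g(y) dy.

28/3

Let u = exp(y), so du = exp(y) dy. When y = 0, u = 1; when y = log(2), u = 2.
The integral becomes 4·∫ u**2 du from 1 to 2, with antiderivative 4*u**3/3.
Back in y: F(y) = 4*exp(3*y)/3.
Then F(log(2)) - F(0) = (32/3) - (4/3) = 28/3.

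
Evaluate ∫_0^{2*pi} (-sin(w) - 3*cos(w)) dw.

0

An antiderivative is F(w) = -3*sin(w) + cos(w).
Then F(2*pi) - F(0) = (1) - (1) = 0.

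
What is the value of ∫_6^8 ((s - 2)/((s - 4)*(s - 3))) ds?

log(12/5)

Factor the denominator: s**2 - 7*s + 12 = (s - 3)(s - 4).
Partial fractions: (s - 2)/((s - 4)*(s - 3)) = -1/(s - 3) + 2/(s - 4).
An antiderivative is F(s) = 2*log(s - 4) - log(s - 3).
Then F(8) - F(6) = (log(16/5)) - (log(4/3)) = log(12/5).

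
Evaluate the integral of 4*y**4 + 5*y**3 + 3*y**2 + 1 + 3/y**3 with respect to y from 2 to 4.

184301/160

By the power rule, an antiderivative is F(y) = 4*y**5/5 + 5*y**4/4 + y**3 + y - 3/(2*y**2).
Then F(4) - F(2) = (193137/160) - (2209/40) = 184301/160.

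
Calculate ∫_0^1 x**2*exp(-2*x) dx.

(-5 + exp(2))*exp(-2)/4

Integrate by parts twice (u = x^2, dv = exp(-2*x) dx).
An antiderivative is F(x) = (-2*x**2 - 2*x - 1)*exp(-2*x)/4.
Then F(1) - F(0) = (-5*exp(-2)/4) - (-1/4) = (-5 + exp(2))*exp(-2)/4.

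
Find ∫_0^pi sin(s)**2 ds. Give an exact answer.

pi/2

Use the identity sin^2(s) = (1 - cos(2*s))/2.
An antiderivative is F(s) = s/2 - sin(2*s)/4.
Then F(pi) - F(0) = (pi/2) - (0) = pi/2.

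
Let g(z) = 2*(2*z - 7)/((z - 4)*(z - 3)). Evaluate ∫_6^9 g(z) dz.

log(25)

Factor the denominator: z**2 - 7*z + 12 = (z - 3)(z - 4).
Partial fractions: 2*(2*z - 7)/((z - 4)*(z - 3)) = 2/(z - 3) + 2/(z - 4).
An antiderivative is F(z) = 2*log(z - 4) + 2*log(z - 3).
Then F(9) - F(6) = (2*log(2) + 2*log(3) + 2*log(5)) - (log(36)) = log(25).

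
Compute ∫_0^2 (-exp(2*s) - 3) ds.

-exp(4)/2 - 11/2

An antiderivative is F(s) = -exp(2*s)/2 - 3*s.
Then F(2) - F(0) = (-exp(4)/2 - 6) - (-1/2) = -exp(4)/2 - 11/2.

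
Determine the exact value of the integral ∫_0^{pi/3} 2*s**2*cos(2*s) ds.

-pi/6 - sqrt(3)/4 + sqrt(3)*pi**2/18

Integrate by parts twice (u = s^2, dv = 2*cos(2*s) ds).
An antiderivative is F(s) = s**2*sin(2*s) + s*cos(2*s) - sin(2*s)/2.
Then F(pi/3) - F(0) = (-pi/6 - sqrt(3)/4 + sqrt(3)*pi**2/18) - (0) = -pi/6 - sqrt(3)/4 + sqrt(3)*pi**2/18.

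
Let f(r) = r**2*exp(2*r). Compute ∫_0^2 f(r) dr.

-1/4 + 5*exp(4)/4

Integrate by parts twice (u = r^2, dv = exp(2*r) dr).
An antiderivative is F(r) = (2*r**2 - 2*r + 1)*exp(2*r)/4.
Then F(2) - F(0) = (5*exp(4)/4) - (1/4) = -1/4 + 5*exp(4)/4.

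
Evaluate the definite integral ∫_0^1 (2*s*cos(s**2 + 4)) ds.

sin(5) - sin(4)

Let u = s**2 + 4, so du = 2*s ds. When s = 0, u = 4; when s = 1, u = 5.
The integral becomes ∫ cos(u) du from 4 to 5, with antiderivative sin(u).
Back in s: F(s) = sin(s**2 + 4).
Then F(1) - F(0) = (sin(5)) - (sin(4)) = sin(5) - sin(4).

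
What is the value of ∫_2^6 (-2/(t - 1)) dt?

-log(25)

An antiderivative is F(t) = -2*log(t - 1).
Then F(6) - F(2) = (-log(25)) - (0) = -log(25).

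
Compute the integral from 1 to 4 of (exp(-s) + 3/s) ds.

-exp(-4) + exp(-1) + 6*log(2)

An antiderivative is F(s) = 3*log(s) - exp(-s).
Then F(4) - F(1) = (-exp(-4) + 6*log(2)) - (-exp(-1)) = -exp(-4) + exp(-1) + 6*log(2).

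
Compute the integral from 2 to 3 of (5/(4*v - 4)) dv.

An antiderivative is F(v) = 5*log(4*v - 4)/4.
Then F(3) - F(2) = (15*log(2)/4) - (5*log(2)/2) = 5*log(2)/4.

5*log(2)/4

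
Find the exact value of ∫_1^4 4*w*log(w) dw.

Integrate by parts once (u = ln w, dv = 4*w dw).
An antiderivative is F(w) = w**2*(2*log(w) - 1).
Then F(4) - F(1) = (-16 + 64*log(2)) - (-1) = -15 + 64*log(2).

-15 + 64*log(2)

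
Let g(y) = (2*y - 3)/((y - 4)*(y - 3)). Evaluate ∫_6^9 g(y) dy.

-8*log(2) + 5*log(5)

Factor the denominator: y**2 - 7*y + 12 = (y - 3)(y - 4).
Partial fractions: (2*y - 3)/((y - 4)*(y - 3)) = -3/(y - 3) + 5/(y - 4).
An antiderivative is F(y) = 5*log(y - 4) - 3*log(y - 3).
Then F(9) - F(6) = (-3*log(3) - 3*log(2) + 5*log(5)) - (log(32/27)) = -8*log(2) + 5*log(5).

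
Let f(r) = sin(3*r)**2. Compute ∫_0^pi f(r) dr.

Use the identity sin^2(3*r) = (1 - cos(6*r))/2.
An antiderivative is F(r) = r/2 - sin(6*r)/12.
Then F(pi) - F(0) = (pi/2) - (0) = pi/2.

pi/2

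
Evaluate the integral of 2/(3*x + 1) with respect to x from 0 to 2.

An antiderivative is F(x) = 2*log(3*x + 1)/3.
Then F(2) - F(0) = (2*log(7)/3) - (0) = 2*log(7)/3.

2*log(7)/3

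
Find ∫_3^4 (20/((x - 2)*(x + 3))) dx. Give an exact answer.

Factor the denominator: x**2 + x - 6 = (x + 3)(x - 2).
Partial fractions: 20/((x - 2)*(x + 3)) = -4/(x + 3) + 4/(x - 2).
An antiderivative is F(x) = 4*log(x - 2) - 4*log(x + 3).
Then F(4) - F(3) = (-4*log(7) + 4*log(2)) - (-4*log(3) - 4*log(2)) = -4*log(7) + 4*log(3) + 8*log(2).

-4*log(7) + 4*log(3) + 8*log(2)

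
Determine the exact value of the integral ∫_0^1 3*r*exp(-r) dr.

3 - 6*exp(-1)

Integrate by parts once (u = r, dv = 3*exp(-r) dr).
An antiderivative is F(r) = (-3*r - 3)*exp(-r).
Then F(1) - F(0) = (-6*exp(-1)) - (-3) = 3 - 6*exp(-1).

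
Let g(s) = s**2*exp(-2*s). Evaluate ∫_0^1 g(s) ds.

Integrate by parts twice (u = s^2, dv = exp(-2*s) ds).
An antiderivative is F(s) = (-2*s**2 - 2*s - 1)*exp(-2*s)/4.
Then F(1) - F(0) = (-5*exp(-2)/4) - (-1/4) = (-5 + exp(2))*exp(-2)/4.

(-5 + exp(2))*exp(-2)/4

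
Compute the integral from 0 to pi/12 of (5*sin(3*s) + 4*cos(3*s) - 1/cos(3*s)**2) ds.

4/3 - sqrt(2)/6

An antiderivative is F(s) = 4*sin(3*s)/3 - 5*cos(3*s)/3 - tan(3*s)/3.
Then F(pi/12) - F(0) = (-1/3 - sqrt(2)/6) - (-5/3) = 4/3 - sqrt(2)/6.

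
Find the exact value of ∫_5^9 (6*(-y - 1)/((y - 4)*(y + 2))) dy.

Factor the denominator: y**2 - 2*y - 8 = (y + 2)(y - 4).
Partial fractions: 6*(-y - 1)/((y - 4)*(y + 2)) = -1/(y + 2) - 5/(y - 4).
An antiderivative is F(y) = -5*log(y - 4) - log(y + 2).
Then F(9) - F(5) = (-5*log(5) - log(11)) - (-log(7)) = -5*log(5) - log(11) + log(7).

-5*log(5) - log(11) + log(7)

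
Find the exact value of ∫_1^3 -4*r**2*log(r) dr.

104/9 - 36*log(3)

Integrate by parts once (u = ln r, dv = -4*r**2 dr).
An antiderivative is F(r) = -4*r**3*(3*log(r) - 1)/9.
Then F(3) - F(1) = (12 - 36*log(3)) - (4/9) = 104/9 - 36*log(3).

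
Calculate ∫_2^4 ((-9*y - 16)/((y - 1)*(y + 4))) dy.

-8*log(2) - log(3)

Factor the denominator: y**2 + 3*y - 4 = (y + 4)(y - 1).
Partial fractions: (-9*y - 16)/((y - 1)*(y + 4)) = -4/(y + 4) - 5/(y - 1).
An antiderivative is F(y) = -5*log(y - 1) - 4*log(y + 4).
Then F(4) - F(2) = (-12*log(2) - 5*log(3)) - (-4*log(3) - 4*log(2)) = -8*log(2) - log(3).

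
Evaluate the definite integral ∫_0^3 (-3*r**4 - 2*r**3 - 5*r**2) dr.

By the power rule, an antiderivative is F(r) = -3*r**5/5 - r**4/2 - 5*r**3/3.
Then F(3) - F(0) = (-2313/10) - (0) = -2313/10.

-2313/10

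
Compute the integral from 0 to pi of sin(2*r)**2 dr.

pi/2

Use the identity sin^2(2*r) = (1 - cos(4*r))/2.
An antiderivative is F(r) = r/2 - sin(4*r)/8.
Then F(pi) - F(0) = (pi/2) - (0) = pi/2.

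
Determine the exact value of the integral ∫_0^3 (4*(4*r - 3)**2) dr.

Let u = 4*r - 3, so du = 4 dr. When r = 0, u = -3; when r = 3, u = 9.
The integral becomes ∫ u**2 du from -3 to 9, with antiderivative u**3/3.
Back in r: F(r) = (4*r - 3)**3/3.
Then F(3) - F(0) = (243) - (-9) = 252.

252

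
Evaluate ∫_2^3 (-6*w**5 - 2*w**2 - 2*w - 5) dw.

-2063/3

By the power rule, an antiderivative is F(w) = -w**6 - 2*w**3/3 - w**2 - 5*w.
Then F(3) - F(2) = (-771) - (-250/3) = -2063/3.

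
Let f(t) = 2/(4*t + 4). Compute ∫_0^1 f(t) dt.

An antiderivative is F(t) = log(4*t + 4)/2.
Then F(1) - F(0) = (3*log(2)/2) - (log(2)) = log(2)/2.

log(2)/2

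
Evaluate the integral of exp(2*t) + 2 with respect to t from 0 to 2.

An antiderivative is F(t) = exp(2*t)/2 + 2*t.
Then F(2) - F(0) = (4 + exp(4)/2) - (1/2) = 7/2 + exp(4)/2.

7/2 + exp(4)/2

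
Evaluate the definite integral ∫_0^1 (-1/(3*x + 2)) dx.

An antiderivative is F(x) = -log(3*x + 2)/3.
Then F(1) - F(0) = (-log(5)/3) - (-log(2)/3) = -log(5)/3 + log(2)/3.

-log(5)/3 + log(2)/3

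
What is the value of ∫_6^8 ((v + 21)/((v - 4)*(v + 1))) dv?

-8*log(3) + 5*log(2) + 4*log(7)

Factor the denominator: v**2 - 3*v - 4 = (v + 1)(v - 4).
Partial fractions: (v + 21)/((v - 4)*(v + 1)) = -4/(v + 1) + 5/(v - 4).
An antiderivative is F(v) = 5*log(v - 4) - 4*log(v + 1).
Then F(8) - F(6) = (-8*log(3) + 10*log(2)) - (-4*log(7) + 5*log(2)) = -8*log(3) + 5*log(2) + 4*log(7).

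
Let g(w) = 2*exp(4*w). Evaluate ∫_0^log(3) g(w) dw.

Let u = exp(w), so du = exp(w) dw. When w = 0, u = 1; when w = log(3), u = 3.
The integral becomes 2·∫ u**3 du from 1 to 3, with antiderivative u**4/2.
Back in w: F(w) = exp(4*w)/2.
Then F(log(3)) - F(0) = (81/2) - (1/2) = 40.

40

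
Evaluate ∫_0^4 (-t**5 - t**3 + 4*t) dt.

By the power rule, an antiderivative is F(t) = -t**6/6 - t**4/4 + 2*t**2.
Then F(4) - F(0) = (-2144/3) - (0) = -2144/3.

-2144/3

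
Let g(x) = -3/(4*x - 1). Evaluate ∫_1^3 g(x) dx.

-3*log(11)/4 + 3*log(3)/4

An antiderivative is F(x) = -3*log(4*x - 1)/4.
Then F(3) - F(1) = (-3*log(11)/4) - (-3*log(3)/4) = -3*log(11)/4 + 3*log(3)/4.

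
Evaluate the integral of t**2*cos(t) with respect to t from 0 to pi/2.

Integrate by parts twice (u = t^2, dv = cos(t) dt).
An antiderivative is F(t) = t**2*sin(t) + 2*t*cos(t) - 2*sin(t).
Then F(pi/2) - F(0) = (-2 + pi**2/4) - (0) = -2 + pi**2/4.

-2 + pi**2/4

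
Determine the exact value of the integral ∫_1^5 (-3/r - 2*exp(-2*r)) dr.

An antiderivative is F(r) = -3*log(r) + exp(-2*r).
Then F(5) - F(1) = (-3*log(5) + exp(-10)) - (exp(-2)) = -3*log(5) - exp(-2) + exp(-10).

-3*log(5) - exp(-2) + exp(-10)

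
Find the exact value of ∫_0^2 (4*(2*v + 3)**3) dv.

1160

Let u = 2*v + 3, so du = 2 dv. When v = 0, u = 3; when v = 2, u = 7.
The integral becomes 2·∫ u**3 du from 3 to 7, with antiderivative u**4/2.
Back in v: F(v) = (2*v + 3)**4/2.
Then F(2) - F(0) = (2401/2) - (81/2) = 1160.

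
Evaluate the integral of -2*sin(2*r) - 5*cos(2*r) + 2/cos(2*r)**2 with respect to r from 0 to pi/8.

An antiderivative is F(r) = -5*sin(2*r)/2 + cos(2*r) + tan(2*r).
Then F(pi/8) - F(0) = (1 - 3*sqrt(2)/4) - (1) = -3*sqrt(2)/4.

-3*sqrt(2)/4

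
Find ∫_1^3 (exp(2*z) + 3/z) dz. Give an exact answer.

An antiderivative is F(z) = exp(2*z)/2 + 3*log(z).
Then F(3) - F(1) = (log(27) + exp(6)/2) - (exp(2)/2) = -exp(2)/2 + log(27) + exp(6)/2.

-exp(2)/2 + log(27) + exp(6)/2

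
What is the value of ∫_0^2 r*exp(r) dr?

1 + exp(2)

Integrate by parts once (u = r, dv = exp(r) dr).
An antiderivative is F(r) = (r - 1)*exp(r).
Then F(2) - F(0) = (exp(2)) - (-1) = 1 + exp(2).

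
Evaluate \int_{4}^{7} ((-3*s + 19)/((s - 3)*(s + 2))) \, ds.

-5*log(3) + 9*log(2)

Factor the denominator: s**2 - s - 6 = (s + 2)(s - 3).
Partial fractions: (-3*s + 19)/((s - 3)*(s + 2)) = -5/(s + 2) + 2/(s - 3).
An antiderivative is F(s) = 2*log(s - 3) - 5*log(s + 2).
Then F(7) - F(4) = (-10*log(3) + 4*log(2)) - (-5*log(3) - 5*log(2)) = -5*log(3) + 9*log(2).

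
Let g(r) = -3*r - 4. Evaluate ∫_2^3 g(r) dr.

By the power rule, an antiderivative is F(r) = -3*r**2/2 - 4*r.
Then F(3) - F(2) = (-51/2) - (-14) = -23/2.

-23/2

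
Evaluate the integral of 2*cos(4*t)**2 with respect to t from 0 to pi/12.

sqrt(3)/16 + pi/12

Use the identity cos^2(4*t) = (1 + cos(8*t))/2.
An antiderivative is F(t) = t + sin(8*t)/8.
Then F(pi/12) - F(0) = (sqrt(3)/16 + pi/12) - (0) = sqrt(3)/16 + pi/12.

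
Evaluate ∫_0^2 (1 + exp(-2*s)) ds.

An antiderivative is F(s) = s - exp(-2*s)/2.
Then F(2) - F(0) = (2 - exp(-4)/2) - (-1/2) = 5/2 - exp(-4)/2.

5/2 - exp(-4)/2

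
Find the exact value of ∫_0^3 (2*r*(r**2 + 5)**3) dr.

Let u = r**2 + 5, so du = 2*r dr. When r = 0, u = 5; when r = 3, u = 14.
The integral becomes ∫ u**3 du from 5 to 14, with antiderivative u**4/4.
Back in r: F(r) = (r**2 + 5)**4/4.
Then F(3) - F(0) = (9604) - (625/4) = 37791/4.

37791/4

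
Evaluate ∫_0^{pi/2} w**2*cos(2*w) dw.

-pi/4

Integrate by parts twice (u = w^2, dv = cos(2*w) dw).
An antiderivative is F(w) = w**2*sin(2*w)/2 + w*cos(2*w)/2 - sin(2*w)/4.
Then F(pi/2) - F(0) = (-pi/4) - (0) = -pi/4.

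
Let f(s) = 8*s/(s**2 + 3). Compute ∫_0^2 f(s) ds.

Let u = s**2 + 3, so du = 2*s ds. When s = 0, u = 3; when s = 2, u = 7.
The integral becomes 4·∫ 1/u du from 3 to 7, with antiderivative 4*log(u).
Back in s: F(s) = 4*log(s**2 + 3).
Then F(2) - F(0) = (4*log(7)) - (log(81)) = -4*log(3) + 4*log(7).

-4*log(3) + 4*log(7)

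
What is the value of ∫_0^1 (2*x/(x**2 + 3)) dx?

log(4/3)

Let u = x**2 + 3, so du = 2*x dx. When x = 0, u = 3; when x = 1, u = 4.
The integral becomes ∫ 1/u du from 3 to 4, with antiderivative log(u).
Back in x: F(x) = log(x**2 + 3).
Then F(1) - F(0) = (log(4)) - (log(3)) = log(4/3).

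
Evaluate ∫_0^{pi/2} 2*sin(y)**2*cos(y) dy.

Let u = sin(y), so du = cos(y) dy. When y = 0, u = 0; when y = pi/2, u = 1.
The integral becomes 2·∫ u**2 du from 0 to 1, with antiderivative 2*u**3/3.
Back in y: F(y) = 2*sin(y)**3/3.
Then F(pi/2) - F(0) = (2/3) - (0) = 2/3.

2/3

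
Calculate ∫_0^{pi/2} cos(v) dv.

1

An antiderivative is F(v) = sin(v).
Then F(pi/2) - F(0) = (1) - (0) = 1.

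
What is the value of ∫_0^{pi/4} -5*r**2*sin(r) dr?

-5*sqrt(2) - 5*sqrt(2)*pi/4 + 5*sqrt(2)*pi**2/32 + 10

Integrate by parts twice (u = r^2, dv = -5*sin(r) dr).
An antiderivative is F(r) = 5*r**2*cos(r) - 10*r*sin(r) - 10*cos(r).
Then F(pi/4) - F(0) = (5*sqrt(2)*(-32 - 8*pi + pi**2)/32) - (-10) = -5*sqrt(2) - 5*sqrt(2)*pi/4 + 5*sqrt(2)*pi**2/32 + 10.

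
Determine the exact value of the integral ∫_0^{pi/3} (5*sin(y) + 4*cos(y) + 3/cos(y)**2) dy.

5/2 + 5*sqrt(3)

An antiderivative is F(y) = 4*sin(y) - 5*cos(y) + 3*tan(y).
Then F(pi/3) - F(0) = (-5/2 + 5*sqrt(3)) - (-5) = 5/2 + 5*sqrt(3).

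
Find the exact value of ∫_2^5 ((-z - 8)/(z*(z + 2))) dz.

Factor the denominator: z**2 + 2*z = (z + 2)z.
Partial fractions: (-z - 8)/(z*(z + 2)) = 3/(z + 2) - 4/z.
An antiderivative is F(z) = -4*log(z) + 3*log(z + 2).
Then F(5) - F(2) = (-4*log(5) + 3*log(7)) - (log(4)) = -4*log(5) - 2*log(2) + 3*log(7).

-4*log(5) - 2*log(2) + 3*log(7)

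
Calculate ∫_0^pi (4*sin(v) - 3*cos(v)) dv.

8

An antiderivative is F(v) = -3*sin(v) - 4*cos(v).
Then F(pi) - F(0) = (4) - (-4) = 8.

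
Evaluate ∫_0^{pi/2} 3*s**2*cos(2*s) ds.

Integrate by parts twice (u = s^2, dv = 3*cos(2*s) ds).
An antiderivative is F(s) = 3*s**2*sin(2*s)/2 + 3*s*cos(2*s)/2 - 3*sin(2*s)/4.
Then F(pi/2) - F(0) = (-3*pi/4) - (0) = -3*pi/4.

-3*pi/4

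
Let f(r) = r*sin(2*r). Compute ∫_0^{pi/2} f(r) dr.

Integrate by parts once (u = r, dv = sin(2*r) dr).
An antiderivative is F(r) = -r*cos(2*r)/2 + sin(2*r)/4.
Then F(pi/2) - F(0) = (pi/4) - (0) = pi/4.

pi/4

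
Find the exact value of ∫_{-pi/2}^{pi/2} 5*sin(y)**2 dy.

Use the identity sin^2(y) = (1 - cos(2*y))/2.
An antiderivative is F(y) = 5*y/2 - 5*sin(2*y)/4.
Then F(pi/2) - F(-pi/2) = (5*pi/4) - (-5*pi/4) = 5*pi/2.

5*pi/2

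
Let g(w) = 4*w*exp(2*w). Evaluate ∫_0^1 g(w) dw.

1 + exp(2)

Integrate by parts once (u = w, dv = 4*exp(2*w) dw).
An antiderivative is F(w) = (2*w - 1)*exp(2*w).
Then F(1) - F(0) = (exp(2)) - (-1) = 1 + exp(2).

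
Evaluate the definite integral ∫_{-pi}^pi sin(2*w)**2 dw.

Use the identity sin^2(2*w) = (1 - cos(4*w))/2.
An antiderivative is F(w) = w/2 - sin(4*w)/8.
Then F(pi) - F(-pi) = (pi/2) - (-pi/2) = pi.

pi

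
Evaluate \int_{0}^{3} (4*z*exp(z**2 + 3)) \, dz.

-2*(1 - exp(9))*exp(3)

Let u = z**2 + 3, so du = 2*z dz. When z = 0, u = 3; when z = 3, u = 12.
The integral becomes 2·∫ exp(u) du from 3 to 12, with antiderivative 2*exp(u).
Back in z: F(z) = 2*exp(z**2 + 3).
Then F(3) - F(0) = (2*exp(12)) - (2*exp(3)) = -2*(1 - exp(9))*exp(3).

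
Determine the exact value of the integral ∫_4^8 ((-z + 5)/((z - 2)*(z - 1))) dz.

Factor the denominator: z**2 - 3*z + 2 = (z - 1)(z - 2).
Partial fractions: (-z + 5)/((z - 2)*(z - 1)) = -4/(z - 1) + 3/(z - 2).
An antiderivative is F(z) = 3*log(z - 2) - 4*log(z - 1).
Then F(8) - F(4) = (-4*log(7) + 3*log(2) + 3*log(3)) - (log(8/81)) = -4*log(7) + 7*log(3).

-4*log(7) + 7*log(3)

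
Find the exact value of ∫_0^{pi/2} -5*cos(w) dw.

-5

An antiderivative is F(w) = -5*sin(w).
Then F(pi/2) - F(0) = (-5) - (0) = -5.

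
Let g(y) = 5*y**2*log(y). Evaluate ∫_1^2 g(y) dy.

Integrate by parts once (u = ln y, dv = 5*y**2 dy).
An antiderivative is F(y) = 5*y**3*(3*log(y) - 1)/9.
Then F(2) - F(1) = (-40/9 + 40*log(2)/3) - (-5/9) = -35/9 + 40*log(2)/3.

-35/9 + 40*log(2)/3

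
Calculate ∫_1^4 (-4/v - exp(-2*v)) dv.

(-16*exp(8)*log(2) - exp(6) + 1)*exp(-8)/2

An antiderivative is F(v) = -4*log(v) + exp(-2*v)/2.
Then F(4) - F(1) = (-8*log(2) + exp(-8)/2) - (exp(-2)/2) = (-16*exp(8)*log(2) - exp(6) + 1)*exp(-8)/2.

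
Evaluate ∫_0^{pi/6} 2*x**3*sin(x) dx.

-6 - sqrt(3)*pi**3/216 + pi**2/12 + sqrt(3)*pi

Integrate by parts 3 times (u = x^3, dv = 2*sin(x) dx).
An antiderivative is F(x) = -2*x**3*cos(x) + 6*x**2*sin(x) + 12*x*cos(x) - 12*sin(x).
Then F(pi/6) - F(0) = (-6 - sqrt(3)*pi**3/216 + pi**2/12 + sqrt(3)*pi) - (0) = -6 - sqrt(3)*pi**3/216 + pi**2/12 + sqrt(3)*pi.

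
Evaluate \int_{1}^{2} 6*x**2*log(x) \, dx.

Integrate by parts once (u = ln x, dv = 6*x**2 dx).
An antiderivative is F(x) = 2*x**3*(3*log(x) - 1)/3.
Then F(2) - F(1) = (-16/3 + 16*log(2)) - (-2/3) = -14/3 + 16*log(2).

-14/3 + 16*log(2)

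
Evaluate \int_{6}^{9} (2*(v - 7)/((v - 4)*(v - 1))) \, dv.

-6*log(5) + 14*log(2)

Factor the denominator: v**2 - 5*v + 4 = (v - 1)(v - 4).
Partial fractions: 2*(v - 7)/((v - 4)*(v - 1)) = 4/(v - 1) - 2/(v - 4).
An antiderivative is F(v) = -2*log(v - 4) + 4*log(v - 1).
Then F(9) - F(6) = (-2*log(5) + 12*log(2)) - (-2*log(2) + 4*log(5)) = -6*log(5) + 14*log(2).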